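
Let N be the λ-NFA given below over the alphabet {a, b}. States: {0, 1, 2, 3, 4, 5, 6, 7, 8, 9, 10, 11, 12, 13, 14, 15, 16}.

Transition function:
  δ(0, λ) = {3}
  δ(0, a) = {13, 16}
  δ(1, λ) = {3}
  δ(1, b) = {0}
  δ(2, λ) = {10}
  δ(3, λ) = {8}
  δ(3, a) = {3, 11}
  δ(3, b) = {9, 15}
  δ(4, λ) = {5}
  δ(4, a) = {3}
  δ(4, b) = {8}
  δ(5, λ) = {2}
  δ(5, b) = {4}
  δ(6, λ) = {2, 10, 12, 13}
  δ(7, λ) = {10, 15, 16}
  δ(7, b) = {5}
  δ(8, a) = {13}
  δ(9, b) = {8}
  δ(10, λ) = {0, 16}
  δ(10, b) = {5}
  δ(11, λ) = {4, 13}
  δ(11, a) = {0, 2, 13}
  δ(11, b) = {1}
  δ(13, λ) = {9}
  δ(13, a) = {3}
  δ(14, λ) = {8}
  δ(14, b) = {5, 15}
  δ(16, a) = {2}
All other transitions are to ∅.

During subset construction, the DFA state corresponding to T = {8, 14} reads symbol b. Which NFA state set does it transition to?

{0, 2, 3, 5, 8, 10, 15, 16}

14 on b → {5, 15}.
No b-transition from 8.
Union after reading b: {5, 15}.
Now take the λ-closure:
From 5 via λ: add 2.
From 2 via λ: add 10.
From 10 via λ: add 0, 16.
From 0 via λ: add 3.
From 3 via λ: add 8.
No new states can be added; the closed set is {0, 2, 3, 5, 8, 10, 15, 16}.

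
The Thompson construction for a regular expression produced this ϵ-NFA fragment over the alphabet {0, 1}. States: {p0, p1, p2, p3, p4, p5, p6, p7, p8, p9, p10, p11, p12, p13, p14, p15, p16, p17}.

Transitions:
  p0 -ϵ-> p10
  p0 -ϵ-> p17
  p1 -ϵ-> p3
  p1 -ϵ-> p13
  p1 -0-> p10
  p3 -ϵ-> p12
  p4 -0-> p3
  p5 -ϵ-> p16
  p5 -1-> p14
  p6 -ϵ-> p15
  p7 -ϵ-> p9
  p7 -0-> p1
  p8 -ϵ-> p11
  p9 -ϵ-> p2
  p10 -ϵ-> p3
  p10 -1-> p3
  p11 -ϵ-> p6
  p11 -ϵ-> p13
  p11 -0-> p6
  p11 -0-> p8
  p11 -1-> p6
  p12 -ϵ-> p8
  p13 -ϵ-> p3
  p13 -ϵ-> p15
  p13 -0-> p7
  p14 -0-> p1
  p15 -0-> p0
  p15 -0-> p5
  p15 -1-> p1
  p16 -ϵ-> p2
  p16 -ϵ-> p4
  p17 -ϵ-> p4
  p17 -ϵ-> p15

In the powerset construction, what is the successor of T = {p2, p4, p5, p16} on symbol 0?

{p3, p6, p8, p11, p12, p13, p15}

p4 on 0 → {p3}.
No 0-transition from p2, p5, p16.
Union after reading 0: {p3}.
Now take the ϵ-closure:
From p3 via ϵ: add p12.
From p12 via ϵ: add p8.
From p8 via ϵ: add p11.
From p11 via ϵ: add p6, p13.
From p6 via ϵ: add p15.
No new states can be added; the closed set is {p3, p6, p8, p11, p12, p13, p15}.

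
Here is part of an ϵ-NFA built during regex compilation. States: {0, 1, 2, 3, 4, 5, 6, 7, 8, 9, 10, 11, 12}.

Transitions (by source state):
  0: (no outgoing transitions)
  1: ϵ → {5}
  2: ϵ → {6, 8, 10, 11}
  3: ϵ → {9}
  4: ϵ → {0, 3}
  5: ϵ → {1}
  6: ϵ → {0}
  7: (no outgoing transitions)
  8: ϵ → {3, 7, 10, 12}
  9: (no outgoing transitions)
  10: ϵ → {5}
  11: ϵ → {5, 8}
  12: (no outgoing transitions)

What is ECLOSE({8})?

Start with {8}.
From 8 via ϵ: add 3, 7, 10, 12.
From 3 via ϵ: add 9.
From 10 via ϵ: add 5.
From 5 via ϵ: add 1.
No new states can be added; the closed set is {1, 3, 5, 7, 8, 9, 10, 12}.

{1, 3, 5, 7, 8, 9, 10, 12}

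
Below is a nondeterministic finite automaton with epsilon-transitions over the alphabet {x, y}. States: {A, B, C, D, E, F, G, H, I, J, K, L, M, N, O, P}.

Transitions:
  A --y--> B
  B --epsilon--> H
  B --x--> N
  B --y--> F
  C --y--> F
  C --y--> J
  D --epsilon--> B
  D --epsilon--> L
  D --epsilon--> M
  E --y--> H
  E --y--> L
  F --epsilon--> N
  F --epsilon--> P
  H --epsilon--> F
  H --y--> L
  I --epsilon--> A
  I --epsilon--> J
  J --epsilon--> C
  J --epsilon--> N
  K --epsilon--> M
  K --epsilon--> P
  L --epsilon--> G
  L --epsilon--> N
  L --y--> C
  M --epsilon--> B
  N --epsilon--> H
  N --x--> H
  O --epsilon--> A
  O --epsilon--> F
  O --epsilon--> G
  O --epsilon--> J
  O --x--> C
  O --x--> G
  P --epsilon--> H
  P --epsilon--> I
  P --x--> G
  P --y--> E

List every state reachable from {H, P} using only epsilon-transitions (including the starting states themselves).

{A, C, F, H, I, J, N, P}

Start with {H, P}.
From H via epsilon: add F.
From P via epsilon: add I.
From F via epsilon: add N.
From I via epsilon: add A, J.
From J via epsilon: add C.
No new states can be added; the closed set is {A, C, F, H, I, J, N, P}.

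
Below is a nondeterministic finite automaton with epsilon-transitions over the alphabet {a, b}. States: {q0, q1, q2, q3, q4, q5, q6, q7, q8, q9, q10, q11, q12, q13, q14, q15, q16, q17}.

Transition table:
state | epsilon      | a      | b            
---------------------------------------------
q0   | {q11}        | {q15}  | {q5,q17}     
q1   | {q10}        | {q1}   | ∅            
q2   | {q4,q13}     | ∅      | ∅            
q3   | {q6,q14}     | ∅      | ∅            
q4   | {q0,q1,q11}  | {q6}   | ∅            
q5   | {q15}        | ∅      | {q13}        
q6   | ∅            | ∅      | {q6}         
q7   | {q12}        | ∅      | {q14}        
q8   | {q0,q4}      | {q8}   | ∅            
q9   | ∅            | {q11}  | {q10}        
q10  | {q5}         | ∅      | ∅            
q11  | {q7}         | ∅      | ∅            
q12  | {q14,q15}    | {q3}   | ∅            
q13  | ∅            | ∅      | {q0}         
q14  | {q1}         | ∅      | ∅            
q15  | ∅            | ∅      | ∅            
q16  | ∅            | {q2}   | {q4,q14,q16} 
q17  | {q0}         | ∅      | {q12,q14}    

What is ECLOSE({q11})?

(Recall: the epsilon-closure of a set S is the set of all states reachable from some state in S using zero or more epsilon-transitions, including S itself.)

Start with {q11}.
From q11 via epsilon: add q7.
From q7 via epsilon: add q12.
From q12 via epsilon: add q14, q15.
From q14 via epsilon: add q1.
From q1 via epsilon: add q10.
From q10 via epsilon: add q5.
No new states can be added; the closed set is {q1, q5, q7, q10, q11, q12, q14, q15}.

{q1, q5, q7, q10, q11, q12, q14, q15}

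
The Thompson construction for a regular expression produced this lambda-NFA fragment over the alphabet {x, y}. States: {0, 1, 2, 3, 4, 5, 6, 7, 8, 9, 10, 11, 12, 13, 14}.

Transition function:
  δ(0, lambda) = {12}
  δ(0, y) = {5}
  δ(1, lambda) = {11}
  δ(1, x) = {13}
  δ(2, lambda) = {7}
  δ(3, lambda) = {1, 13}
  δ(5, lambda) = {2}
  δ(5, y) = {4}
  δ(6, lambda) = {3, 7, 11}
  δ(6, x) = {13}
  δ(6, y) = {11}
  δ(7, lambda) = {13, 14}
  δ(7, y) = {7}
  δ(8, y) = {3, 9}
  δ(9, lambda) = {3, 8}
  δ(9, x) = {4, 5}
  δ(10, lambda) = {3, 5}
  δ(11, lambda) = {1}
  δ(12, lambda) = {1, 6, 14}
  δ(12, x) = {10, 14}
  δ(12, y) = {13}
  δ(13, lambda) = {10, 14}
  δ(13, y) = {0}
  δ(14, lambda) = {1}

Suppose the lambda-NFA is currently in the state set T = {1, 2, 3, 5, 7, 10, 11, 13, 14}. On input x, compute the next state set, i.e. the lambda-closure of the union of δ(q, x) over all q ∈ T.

1 on x → {13}.
No x-transition from 2, 3, 5, 7, 10, 11, 13, 14.
Union after reading x: {13}.
Now take the lambda-closure:
From 13 via lambda: add 10, 14.
From 10 via lambda: add 3, 5.
From 14 via lambda: add 1.
From 1 via lambda: add 11.
From 5 via lambda: add 2.
From 2 via lambda: add 7.
No new states can be added; the closed set is {1, 2, 3, 5, 7, 10, 11, 13, 14}.

{1, 2, 3, 5, 7, 10, 11, 13, 14}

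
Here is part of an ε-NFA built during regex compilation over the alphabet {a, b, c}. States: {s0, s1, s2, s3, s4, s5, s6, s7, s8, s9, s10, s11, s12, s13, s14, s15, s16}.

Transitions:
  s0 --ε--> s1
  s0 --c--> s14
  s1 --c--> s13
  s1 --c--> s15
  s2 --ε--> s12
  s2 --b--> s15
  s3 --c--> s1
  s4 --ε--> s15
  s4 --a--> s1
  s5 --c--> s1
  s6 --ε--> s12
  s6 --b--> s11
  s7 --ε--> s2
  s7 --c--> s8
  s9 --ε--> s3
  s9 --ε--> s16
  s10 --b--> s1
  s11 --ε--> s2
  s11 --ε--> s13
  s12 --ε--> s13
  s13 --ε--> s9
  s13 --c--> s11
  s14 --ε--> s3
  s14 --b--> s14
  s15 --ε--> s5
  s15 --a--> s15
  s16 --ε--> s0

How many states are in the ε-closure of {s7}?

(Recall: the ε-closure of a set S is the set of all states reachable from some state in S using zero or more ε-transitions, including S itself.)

9

Start with {s7}.
From s7 via ε: add s2.
From s2 via ε: add s12.
From s12 via ε: add s13.
From s13 via ε: add s9.
From s9 via ε: add s3, s16.
From s16 via ε: add s0.
From s0 via ε: add s1.
ε-closure = {s0, s1, s2, s3, s7, s9, s12, s13, s16}, which has 9 states.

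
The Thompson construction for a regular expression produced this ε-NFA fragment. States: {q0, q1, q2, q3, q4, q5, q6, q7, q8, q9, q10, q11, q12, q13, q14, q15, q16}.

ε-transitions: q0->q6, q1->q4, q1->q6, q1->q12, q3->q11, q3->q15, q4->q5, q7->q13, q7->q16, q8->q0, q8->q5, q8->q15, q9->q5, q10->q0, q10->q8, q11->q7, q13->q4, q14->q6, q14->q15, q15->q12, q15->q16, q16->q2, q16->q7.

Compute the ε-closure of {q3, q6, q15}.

Start with {q3, q6, q15}.
From q3 via ε: add q11.
From q15 via ε: add q12, q16.
From q11 via ε: add q7.
From q16 via ε: add q2.
From q7 via ε: add q13.
From q13 via ε: add q4.
From q4 via ε: add q5.
No new states can be added; the closed set is {q2, q3, q4, q5, q6, q7, q11, q12, q13, q15, q16}.

{q2, q3, q4, q5, q6, q7, q11, q12, q13, q15, q16}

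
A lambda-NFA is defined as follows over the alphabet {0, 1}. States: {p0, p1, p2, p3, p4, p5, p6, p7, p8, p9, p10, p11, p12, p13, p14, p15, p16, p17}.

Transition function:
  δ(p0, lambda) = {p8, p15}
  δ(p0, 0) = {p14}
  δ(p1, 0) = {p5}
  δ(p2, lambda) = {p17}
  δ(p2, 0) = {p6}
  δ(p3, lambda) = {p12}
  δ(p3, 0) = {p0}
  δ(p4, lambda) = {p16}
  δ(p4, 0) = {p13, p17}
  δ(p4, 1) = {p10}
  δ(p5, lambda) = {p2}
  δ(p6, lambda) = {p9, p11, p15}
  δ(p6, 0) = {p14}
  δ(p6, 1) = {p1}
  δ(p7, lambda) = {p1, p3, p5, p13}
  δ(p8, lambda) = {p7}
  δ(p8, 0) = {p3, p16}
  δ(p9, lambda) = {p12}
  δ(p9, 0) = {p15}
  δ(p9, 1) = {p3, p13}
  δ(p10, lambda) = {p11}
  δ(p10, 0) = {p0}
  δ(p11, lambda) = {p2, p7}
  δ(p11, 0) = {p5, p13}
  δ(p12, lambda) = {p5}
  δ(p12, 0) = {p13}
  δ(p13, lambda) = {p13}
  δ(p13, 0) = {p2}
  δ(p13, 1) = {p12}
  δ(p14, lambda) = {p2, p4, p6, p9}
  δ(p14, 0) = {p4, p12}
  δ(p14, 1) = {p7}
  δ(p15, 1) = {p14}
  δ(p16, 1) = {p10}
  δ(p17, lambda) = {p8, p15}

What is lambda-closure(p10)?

Start with {p10}.
From p10 via lambda: add p11.
From p11 via lambda: add p2, p7.
From p2 via lambda: add p17.
From p7 via lambda: add p1, p3, p5, p13.
From p3 via lambda: add p12.
From p17 via lambda: add p8, p15.
No new states can be added; the closed set is {p1, p2, p3, p5, p7, p8, p10, p11, p12, p13, p15, p17}.

{p1, p2, p3, p5, p7, p8, p10, p11, p12, p13, p15, p17}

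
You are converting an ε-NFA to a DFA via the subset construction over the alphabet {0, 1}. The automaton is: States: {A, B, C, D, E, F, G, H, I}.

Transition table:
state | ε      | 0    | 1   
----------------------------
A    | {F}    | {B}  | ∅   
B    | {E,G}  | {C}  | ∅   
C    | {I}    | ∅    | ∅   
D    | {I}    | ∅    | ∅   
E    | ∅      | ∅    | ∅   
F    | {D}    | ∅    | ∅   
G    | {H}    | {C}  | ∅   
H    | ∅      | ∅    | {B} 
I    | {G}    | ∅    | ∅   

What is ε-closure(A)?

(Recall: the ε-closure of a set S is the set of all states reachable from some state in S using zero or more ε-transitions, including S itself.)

{A, D, F, G, H, I}

Start with {A}.
From A via ε: add F.
From F via ε: add D.
From D via ε: add I.
From I via ε: add G.
From G via ε: add H.
No new states can be added; the closed set is {A, D, F, G, H, I}.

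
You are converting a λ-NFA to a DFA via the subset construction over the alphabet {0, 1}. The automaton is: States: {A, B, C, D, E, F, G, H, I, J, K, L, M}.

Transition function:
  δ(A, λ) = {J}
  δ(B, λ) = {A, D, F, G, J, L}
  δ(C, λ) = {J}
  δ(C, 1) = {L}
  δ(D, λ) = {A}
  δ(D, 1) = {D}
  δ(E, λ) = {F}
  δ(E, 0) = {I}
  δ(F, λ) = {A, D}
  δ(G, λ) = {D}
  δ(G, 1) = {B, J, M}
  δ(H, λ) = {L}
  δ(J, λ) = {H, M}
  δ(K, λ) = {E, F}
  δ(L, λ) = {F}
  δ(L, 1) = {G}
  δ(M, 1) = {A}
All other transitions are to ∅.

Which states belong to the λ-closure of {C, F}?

Start with {C, F}.
From C via λ: add J.
From F via λ: add A, D.
From J via λ: add H, M.
From H via λ: add L.
No new states can be added; the closed set is {A, C, D, F, H, J, L, M}.

{A, C, D, F, H, J, L, M}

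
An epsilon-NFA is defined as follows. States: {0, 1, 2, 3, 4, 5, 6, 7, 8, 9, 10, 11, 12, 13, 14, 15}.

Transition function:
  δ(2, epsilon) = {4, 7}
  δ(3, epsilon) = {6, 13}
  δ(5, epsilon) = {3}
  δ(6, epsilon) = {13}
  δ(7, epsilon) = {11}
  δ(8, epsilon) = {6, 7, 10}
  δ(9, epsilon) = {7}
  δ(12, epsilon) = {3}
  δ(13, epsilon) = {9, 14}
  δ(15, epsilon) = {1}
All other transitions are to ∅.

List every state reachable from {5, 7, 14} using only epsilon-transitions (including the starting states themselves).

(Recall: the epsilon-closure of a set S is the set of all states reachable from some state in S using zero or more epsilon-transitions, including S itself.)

{3, 5, 6, 7, 9, 11, 13, 14}

Start with {5, 7, 14}.
From 5 via epsilon: add 3.
From 7 via epsilon: add 11.
From 3 via epsilon: add 6, 13.
From 13 via epsilon: add 9.
No new states can be added; the closed set is {3, 5, 6, 7, 9, 11, 13, 14}.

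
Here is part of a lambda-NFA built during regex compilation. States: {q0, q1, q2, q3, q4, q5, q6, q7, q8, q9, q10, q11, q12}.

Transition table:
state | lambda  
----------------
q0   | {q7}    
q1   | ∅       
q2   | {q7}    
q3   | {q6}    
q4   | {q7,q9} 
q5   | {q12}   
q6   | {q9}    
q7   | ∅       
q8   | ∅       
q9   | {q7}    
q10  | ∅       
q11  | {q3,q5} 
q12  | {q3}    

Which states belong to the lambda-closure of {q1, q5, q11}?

{q1, q3, q5, q6, q7, q9, q11, q12}

Start with {q1, q5, q11}.
From q5 via lambda: add q12.
From q11 via lambda: add q3.
From q3 via lambda: add q6.
From q6 via lambda: add q9.
From q9 via lambda: add q7.
No new states can be added; the closed set is {q1, q3, q5, q6, q7, q9, q11, q12}.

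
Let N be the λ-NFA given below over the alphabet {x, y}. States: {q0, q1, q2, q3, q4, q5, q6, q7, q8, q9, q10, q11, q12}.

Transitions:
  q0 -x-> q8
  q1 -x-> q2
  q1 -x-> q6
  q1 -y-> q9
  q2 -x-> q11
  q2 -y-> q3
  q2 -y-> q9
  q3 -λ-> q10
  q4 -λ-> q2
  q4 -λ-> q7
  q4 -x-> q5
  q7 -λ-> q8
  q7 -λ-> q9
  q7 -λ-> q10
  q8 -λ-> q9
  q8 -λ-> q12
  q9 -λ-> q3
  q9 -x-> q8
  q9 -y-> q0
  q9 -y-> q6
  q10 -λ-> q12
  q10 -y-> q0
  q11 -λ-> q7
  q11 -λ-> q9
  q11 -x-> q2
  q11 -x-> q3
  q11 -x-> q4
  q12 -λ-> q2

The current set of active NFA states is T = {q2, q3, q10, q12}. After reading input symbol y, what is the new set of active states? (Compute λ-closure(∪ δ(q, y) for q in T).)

{q0, q2, q3, q9, q10, q12}

q2 on y → {q3, q9}.
q10 on y → {q0}.
No y-transition from q3, q12.
Union after reading y: {q0, q3, q9}.
Now take the λ-closure:
From q3 via λ: add q10.
From q10 via λ: add q12.
From q12 via λ: add q2.
No new states can be added; the closed set is {q0, q2, q3, q9, q10, q12}.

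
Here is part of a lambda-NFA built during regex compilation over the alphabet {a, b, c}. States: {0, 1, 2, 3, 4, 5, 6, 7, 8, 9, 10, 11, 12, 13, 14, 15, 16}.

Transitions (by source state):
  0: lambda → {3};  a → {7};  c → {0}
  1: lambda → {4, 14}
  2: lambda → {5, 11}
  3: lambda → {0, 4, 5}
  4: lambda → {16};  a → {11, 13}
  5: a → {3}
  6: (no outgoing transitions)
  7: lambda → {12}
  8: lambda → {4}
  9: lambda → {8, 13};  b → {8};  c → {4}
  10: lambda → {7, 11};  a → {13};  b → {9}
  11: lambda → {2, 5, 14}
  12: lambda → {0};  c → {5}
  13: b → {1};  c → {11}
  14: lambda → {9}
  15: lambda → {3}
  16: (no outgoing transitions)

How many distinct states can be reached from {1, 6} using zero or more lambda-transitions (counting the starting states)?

Start with {1, 6}.
From 1 via lambda: add 4, 14.
From 4 via lambda: add 16.
From 14 via lambda: add 9.
From 9 via lambda: add 8, 13.
lambda-closure = {1, 4, 6, 8, 9, 13, 14, 16}, which has 8 states.

8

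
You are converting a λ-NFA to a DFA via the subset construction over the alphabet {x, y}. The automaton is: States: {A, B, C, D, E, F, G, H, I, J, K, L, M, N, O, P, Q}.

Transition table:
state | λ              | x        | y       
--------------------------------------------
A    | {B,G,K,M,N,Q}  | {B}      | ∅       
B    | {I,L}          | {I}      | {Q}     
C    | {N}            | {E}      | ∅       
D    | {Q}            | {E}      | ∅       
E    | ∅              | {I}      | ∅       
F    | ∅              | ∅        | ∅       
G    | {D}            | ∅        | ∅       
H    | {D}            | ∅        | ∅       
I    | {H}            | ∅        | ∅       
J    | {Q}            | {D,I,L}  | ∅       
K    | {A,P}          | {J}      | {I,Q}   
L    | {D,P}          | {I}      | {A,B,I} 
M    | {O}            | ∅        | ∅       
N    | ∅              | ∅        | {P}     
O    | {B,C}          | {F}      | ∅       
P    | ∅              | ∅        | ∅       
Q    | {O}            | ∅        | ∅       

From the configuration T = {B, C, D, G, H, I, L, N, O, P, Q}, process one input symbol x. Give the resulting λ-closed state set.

{B, C, D, E, F, H, I, L, N, O, P, Q}

B on x → {I}.
C on x → {E}.
D on x → {E}.
L on x → {I}.
O on x → {F}.
No x-transition from G, H, I, N, P, Q.
Union after reading x: {E, F, I}.
Now take the λ-closure:
From I via λ: add H.
From H via λ: add D.
From D via λ: add Q.
From Q via λ: add O.
From O via λ: add B, C.
From B via λ: add L.
From C via λ: add N.
From L via λ: add P.
No new states can be added; the closed set is {B, C, D, E, F, H, I, L, N, O, P, Q}.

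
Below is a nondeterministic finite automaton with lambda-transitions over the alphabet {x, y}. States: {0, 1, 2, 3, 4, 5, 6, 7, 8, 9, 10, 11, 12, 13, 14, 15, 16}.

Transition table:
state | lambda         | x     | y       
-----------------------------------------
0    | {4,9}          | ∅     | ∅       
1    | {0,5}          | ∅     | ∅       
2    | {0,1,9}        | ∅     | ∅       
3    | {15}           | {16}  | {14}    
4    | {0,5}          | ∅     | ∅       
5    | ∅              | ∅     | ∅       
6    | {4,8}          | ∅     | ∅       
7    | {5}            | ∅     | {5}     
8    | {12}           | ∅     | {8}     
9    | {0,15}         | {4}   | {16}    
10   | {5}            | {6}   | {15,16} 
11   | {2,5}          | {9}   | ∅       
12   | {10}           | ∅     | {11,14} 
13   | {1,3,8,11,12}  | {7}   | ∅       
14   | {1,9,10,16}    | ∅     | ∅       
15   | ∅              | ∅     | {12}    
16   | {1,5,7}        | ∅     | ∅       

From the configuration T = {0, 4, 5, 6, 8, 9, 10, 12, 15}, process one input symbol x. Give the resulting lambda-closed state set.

9 on x → {4}.
10 on x → {6}.
No x-transition from 0, 4, 5, 6, 8, 12, 15.
Union after reading x: {4, 6}.
Now take the lambda-closure:
From 4 via lambda: add 0, 5.
From 6 via lambda: add 8.
From 0 via lambda: add 9.
From 8 via lambda: add 12.
From 9 via lambda: add 15.
From 12 via lambda: add 10.
No new states can be added; the closed set is {0, 4, 5, 6, 8, 9, 10, 12, 15}.

{0, 4, 5, 6, 8, 9, 10, 12, 15}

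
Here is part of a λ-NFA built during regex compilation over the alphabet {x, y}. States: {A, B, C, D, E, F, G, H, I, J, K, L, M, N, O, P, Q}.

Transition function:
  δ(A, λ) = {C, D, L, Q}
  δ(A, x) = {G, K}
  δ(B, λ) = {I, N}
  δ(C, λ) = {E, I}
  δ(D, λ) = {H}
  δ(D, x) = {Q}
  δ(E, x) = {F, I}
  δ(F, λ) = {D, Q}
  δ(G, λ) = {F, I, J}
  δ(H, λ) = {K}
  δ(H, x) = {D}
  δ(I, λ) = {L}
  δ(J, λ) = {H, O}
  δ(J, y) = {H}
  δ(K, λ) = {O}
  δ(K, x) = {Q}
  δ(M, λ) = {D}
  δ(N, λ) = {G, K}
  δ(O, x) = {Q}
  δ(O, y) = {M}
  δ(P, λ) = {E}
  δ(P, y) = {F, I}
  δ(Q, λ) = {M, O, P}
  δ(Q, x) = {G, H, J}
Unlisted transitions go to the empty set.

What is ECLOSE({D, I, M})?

Start with {D, I, M}.
From D via λ: add H.
From I via λ: add L.
From H via λ: add K.
From K via λ: add O.
No new states can be added; the closed set is {D, H, I, K, L, M, O}.

{D, H, I, K, L, M, O}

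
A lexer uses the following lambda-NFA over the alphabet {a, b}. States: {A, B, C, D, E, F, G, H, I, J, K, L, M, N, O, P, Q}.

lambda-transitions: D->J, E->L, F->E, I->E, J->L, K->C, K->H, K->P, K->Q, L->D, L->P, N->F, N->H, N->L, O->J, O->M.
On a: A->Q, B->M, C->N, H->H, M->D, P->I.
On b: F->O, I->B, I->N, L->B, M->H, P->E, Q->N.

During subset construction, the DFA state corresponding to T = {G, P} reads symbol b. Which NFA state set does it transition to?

{D, E, J, L, P}

P on b → {E}.
No b-transition from G.
Union after reading b: {E}.
Now take the lambda-closure:
From E via lambda: add L.
From L via lambda: add D, P.
From D via lambda: add J.
No new states can be added; the closed set is {D, E, J, L, P}.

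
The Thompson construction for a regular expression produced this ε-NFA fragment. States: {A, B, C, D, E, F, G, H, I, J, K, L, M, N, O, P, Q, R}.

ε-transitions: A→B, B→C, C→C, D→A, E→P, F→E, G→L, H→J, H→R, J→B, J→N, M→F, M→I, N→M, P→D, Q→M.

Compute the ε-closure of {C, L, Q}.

{A, B, C, D, E, F, I, L, M, P, Q}

Start with {C, L, Q}.
From Q via ε: add M.
From M via ε: add F, I.
From F via ε: add E.
From E via ε: add P.
From P via ε: add D.
From D via ε: add A.
From A via ε: add B.
No new states can be added; the closed set is {A, B, C, D, E, F, I, L, M, P, Q}.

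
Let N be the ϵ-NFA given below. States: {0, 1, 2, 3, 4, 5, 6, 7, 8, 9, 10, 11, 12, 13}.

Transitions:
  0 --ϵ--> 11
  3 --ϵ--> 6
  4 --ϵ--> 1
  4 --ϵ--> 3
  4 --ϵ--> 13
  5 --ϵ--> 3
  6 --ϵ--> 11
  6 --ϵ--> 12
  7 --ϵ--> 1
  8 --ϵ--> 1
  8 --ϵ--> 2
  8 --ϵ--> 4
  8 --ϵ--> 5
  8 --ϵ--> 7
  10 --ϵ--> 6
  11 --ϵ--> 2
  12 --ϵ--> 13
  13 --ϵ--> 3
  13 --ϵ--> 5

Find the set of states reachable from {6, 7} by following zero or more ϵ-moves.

{1, 2, 3, 5, 6, 7, 11, 12, 13}

Start with {6, 7}.
From 6 via ϵ: add 11, 12.
From 7 via ϵ: add 1.
From 11 via ϵ: add 2.
From 12 via ϵ: add 13.
From 13 via ϵ: add 3, 5.
No new states can be added; the closed set is {1, 2, 3, 5, 6, 7, 11, 12, 13}.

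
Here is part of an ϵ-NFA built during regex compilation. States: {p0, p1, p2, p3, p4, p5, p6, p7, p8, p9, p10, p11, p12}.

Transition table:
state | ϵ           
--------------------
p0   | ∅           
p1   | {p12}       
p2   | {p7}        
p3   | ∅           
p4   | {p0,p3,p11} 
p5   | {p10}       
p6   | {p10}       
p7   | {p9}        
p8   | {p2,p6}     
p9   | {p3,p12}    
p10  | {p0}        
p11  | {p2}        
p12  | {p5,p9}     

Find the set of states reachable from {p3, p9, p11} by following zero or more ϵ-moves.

Start with {p3, p9, p11}.
From p9 via ϵ: add p12.
From p11 via ϵ: add p2.
From p2 via ϵ: add p7.
From p12 via ϵ: add p5.
From p5 via ϵ: add p10.
From p10 via ϵ: add p0.
No new states can be added; the closed set is {p0, p2, p3, p5, p7, p9, p10, p11, p12}.

{p0, p2, p3, p5, p7, p9, p10, p11, p12}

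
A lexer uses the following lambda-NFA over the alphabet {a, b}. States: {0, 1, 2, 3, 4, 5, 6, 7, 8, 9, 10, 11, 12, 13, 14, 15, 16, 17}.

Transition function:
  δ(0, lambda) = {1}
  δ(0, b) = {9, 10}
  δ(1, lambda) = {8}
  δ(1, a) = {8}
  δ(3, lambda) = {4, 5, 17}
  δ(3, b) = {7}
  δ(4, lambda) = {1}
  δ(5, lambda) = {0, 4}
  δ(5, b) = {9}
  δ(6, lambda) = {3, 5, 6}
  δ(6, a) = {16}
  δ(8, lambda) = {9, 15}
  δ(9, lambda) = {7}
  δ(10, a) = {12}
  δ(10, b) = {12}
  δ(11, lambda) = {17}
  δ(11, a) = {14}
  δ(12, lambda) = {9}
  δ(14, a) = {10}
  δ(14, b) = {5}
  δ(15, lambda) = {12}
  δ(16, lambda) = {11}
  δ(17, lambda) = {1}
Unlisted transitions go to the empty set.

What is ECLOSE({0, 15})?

Start with {0, 15}.
From 0 via lambda: add 1.
From 15 via lambda: add 12.
From 1 via lambda: add 8.
From 12 via lambda: add 9.
From 9 via lambda: add 7.
No new states can be added; the closed set is {0, 1, 7, 8, 9, 12, 15}.

{0, 1, 7, 8, 9, 12, 15}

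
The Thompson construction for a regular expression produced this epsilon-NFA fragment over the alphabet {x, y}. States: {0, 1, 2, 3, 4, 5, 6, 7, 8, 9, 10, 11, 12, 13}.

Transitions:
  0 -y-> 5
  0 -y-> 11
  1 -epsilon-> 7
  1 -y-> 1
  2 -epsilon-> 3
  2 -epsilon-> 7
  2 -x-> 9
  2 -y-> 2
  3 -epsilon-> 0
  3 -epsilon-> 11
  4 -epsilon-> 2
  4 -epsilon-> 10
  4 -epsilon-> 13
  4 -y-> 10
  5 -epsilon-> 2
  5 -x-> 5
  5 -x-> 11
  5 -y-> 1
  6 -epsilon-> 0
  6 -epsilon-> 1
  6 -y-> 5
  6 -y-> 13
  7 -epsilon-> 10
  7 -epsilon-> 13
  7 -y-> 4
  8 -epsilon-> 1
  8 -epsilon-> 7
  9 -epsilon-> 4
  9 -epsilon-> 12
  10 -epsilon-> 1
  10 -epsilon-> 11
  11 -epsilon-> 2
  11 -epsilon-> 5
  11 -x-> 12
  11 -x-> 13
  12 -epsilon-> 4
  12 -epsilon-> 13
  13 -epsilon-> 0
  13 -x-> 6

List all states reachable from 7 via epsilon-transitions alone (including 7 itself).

Start with {7}.
From 7 via epsilon: add 10, 13.
From 10 via epsilon: add 1, 11.
From 13 via epsilon: add 0.
From 11 via epsilon: add 2, 5.
From 2 via epsilon: add 3.
No new states can be added; the closed set is {0, 1, 2, 3, 5, 7, 10, 11, 13}.

{0, 1, 2, 3, 5, 7, 10, 11, 13}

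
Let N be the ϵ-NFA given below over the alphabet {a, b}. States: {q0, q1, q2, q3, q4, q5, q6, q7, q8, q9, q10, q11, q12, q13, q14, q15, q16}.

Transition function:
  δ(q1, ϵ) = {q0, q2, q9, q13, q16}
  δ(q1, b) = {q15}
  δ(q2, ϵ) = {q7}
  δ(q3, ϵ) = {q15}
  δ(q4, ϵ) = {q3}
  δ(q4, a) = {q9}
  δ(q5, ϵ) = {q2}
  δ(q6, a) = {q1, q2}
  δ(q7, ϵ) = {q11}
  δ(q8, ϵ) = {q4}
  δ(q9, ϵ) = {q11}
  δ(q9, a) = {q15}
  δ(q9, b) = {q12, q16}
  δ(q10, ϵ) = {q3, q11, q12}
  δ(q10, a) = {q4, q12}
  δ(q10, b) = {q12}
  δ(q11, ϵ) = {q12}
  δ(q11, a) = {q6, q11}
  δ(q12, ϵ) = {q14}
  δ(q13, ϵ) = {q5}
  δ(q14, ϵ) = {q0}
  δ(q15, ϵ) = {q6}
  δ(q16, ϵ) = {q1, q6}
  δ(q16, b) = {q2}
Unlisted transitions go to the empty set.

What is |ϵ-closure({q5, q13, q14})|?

8

Start with {q5, q13, q14}.
From q5 via ϵ: add q2.
From q14 via ϵ: add q0.
From q2 via ϵ: add q7.
From q7 via ϵ: add q11.
From q11 via ϵ: add q12.
ϵ-closure = {q0, q2, q5, q7, q11, q12, q13, q14}, which has 8 states.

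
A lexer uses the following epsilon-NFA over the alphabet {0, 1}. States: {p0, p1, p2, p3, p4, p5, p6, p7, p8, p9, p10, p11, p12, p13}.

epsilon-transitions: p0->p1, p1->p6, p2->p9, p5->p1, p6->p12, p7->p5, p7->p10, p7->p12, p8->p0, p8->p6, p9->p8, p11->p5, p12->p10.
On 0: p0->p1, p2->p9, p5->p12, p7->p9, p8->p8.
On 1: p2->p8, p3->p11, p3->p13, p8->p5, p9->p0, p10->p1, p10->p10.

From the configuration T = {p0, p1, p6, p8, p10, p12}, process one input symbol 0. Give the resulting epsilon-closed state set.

p0 on 0 → {p1}.
p8 on 0 → {p8}.
No 0-transition from p1, p6, p10, p12.
Union after reading 0: {p1, p8}.
Now take the epsilon-closure:
From p1 via epsilon: add p6.
From p8 via epsilon: add p0.
From p6 via epsilon: add p12.
From p12 via epsilon: add p10.
No new states can be added; the closed set is {p0, p1, p6, p8, p10, p12}.

{p0, p1, p6, p8, p10, p12}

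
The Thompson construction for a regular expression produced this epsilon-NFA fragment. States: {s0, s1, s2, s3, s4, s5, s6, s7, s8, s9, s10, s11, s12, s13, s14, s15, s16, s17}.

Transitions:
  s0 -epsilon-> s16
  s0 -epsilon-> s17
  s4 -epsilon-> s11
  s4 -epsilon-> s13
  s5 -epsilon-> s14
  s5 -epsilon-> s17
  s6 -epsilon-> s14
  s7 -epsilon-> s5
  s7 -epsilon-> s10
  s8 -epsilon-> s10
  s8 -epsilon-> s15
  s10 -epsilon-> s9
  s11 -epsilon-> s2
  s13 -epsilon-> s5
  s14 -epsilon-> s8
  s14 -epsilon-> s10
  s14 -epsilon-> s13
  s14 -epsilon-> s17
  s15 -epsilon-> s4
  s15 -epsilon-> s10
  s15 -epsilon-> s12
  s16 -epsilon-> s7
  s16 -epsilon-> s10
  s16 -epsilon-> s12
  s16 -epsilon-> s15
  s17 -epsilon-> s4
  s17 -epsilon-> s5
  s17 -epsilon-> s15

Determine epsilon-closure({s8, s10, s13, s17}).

{s2, s4, s5, s8, s9, s10, s11, s12, s13, s14, s15, s17}

Start with {s8, s10, s13, s17}.
From s8 via epsilon: add s15.
From s10 via epsilon: add s9.
From s13 via epsilon: add s5.
From s17 via epsilon: add s4.
From s4 via epsilon: add s11.
From s5 via epsilon: add s14.
From s15 via epsilon: add s12.
From s11 via epsilon: add s2.
No new states can be added; the closed set is {s2, s4, s5, s8, s9, s10, s11, s12, s13, s14, s15, s17}.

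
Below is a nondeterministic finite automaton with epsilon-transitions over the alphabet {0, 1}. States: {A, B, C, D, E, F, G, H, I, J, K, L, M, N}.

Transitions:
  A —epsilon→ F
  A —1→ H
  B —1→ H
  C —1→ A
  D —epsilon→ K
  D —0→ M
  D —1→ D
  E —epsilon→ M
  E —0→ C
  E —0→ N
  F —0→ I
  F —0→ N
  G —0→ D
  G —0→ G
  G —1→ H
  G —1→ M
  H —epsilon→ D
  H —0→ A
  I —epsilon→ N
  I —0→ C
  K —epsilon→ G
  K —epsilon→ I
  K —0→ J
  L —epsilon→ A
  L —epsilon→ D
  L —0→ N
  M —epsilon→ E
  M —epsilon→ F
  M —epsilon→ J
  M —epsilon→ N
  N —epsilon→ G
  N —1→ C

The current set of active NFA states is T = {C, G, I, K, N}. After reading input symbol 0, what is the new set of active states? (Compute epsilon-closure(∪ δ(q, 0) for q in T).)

{C, D, G, I, J, K, N}

G on 0 → {D, G}.
I on 0 → {C}.
K on 0 → {J}.
No 0-transition from C, N.
Union after reading 0: {C, D, G, J}.
Now take the epsilon-closure:
From D via epsilon: add K.
From K via epsilon: add I.
From I via epsilon: add N.
No new states can be added; the closed set is {C, D, G, I, J, K, N}.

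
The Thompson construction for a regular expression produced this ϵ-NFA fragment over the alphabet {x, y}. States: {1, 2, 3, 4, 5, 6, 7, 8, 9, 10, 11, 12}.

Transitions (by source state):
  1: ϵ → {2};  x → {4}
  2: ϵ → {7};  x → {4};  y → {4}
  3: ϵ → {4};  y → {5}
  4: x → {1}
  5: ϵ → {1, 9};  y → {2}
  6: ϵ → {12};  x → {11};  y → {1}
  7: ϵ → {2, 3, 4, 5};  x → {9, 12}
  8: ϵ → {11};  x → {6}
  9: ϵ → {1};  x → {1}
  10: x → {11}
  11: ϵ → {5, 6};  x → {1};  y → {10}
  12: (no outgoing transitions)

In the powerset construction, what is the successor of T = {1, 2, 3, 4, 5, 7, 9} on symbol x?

1 on x → {4}.
2 on x → {4}.
4 on x → {1}.
7 on x → {9, 12}.
9 on x → {1}.
No x-transition from 3, 5.
Union after reading x: {1, 4, 9, 12}.
Now take the ϵ-closure:
From 1 via ϵ: add 2.
From 2 via ϵ: add 7.
From 7 via ϵ: add 3, 5.
No new states can be added; the closed set is {1, 2, 3, 4, 5, 7, 9, 12}.

{1, 2, 3, 4, 5, 7, 9, 12}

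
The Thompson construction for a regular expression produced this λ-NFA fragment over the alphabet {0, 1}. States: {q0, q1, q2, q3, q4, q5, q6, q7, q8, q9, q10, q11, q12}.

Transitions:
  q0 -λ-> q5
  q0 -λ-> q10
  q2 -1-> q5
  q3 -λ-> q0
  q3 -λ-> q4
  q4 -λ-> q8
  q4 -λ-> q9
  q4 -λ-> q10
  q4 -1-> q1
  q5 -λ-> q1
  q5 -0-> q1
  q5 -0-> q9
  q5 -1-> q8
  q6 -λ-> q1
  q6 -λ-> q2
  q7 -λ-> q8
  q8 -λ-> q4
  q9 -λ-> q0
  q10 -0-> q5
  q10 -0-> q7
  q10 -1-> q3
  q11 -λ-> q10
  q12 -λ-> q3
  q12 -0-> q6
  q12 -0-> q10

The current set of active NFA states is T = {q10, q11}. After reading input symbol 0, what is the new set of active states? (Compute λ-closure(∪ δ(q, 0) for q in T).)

{q0, q1, q4, q5, q7, q8, q9, q10}

q10 on 0 → {q5, q7}.
No 0-transition from q11.
Union after reading 0: {q5, q7}.
Now take the λ-closure:
From q5 via λ: add q1.
From q7 via λ: add q8.
From q8 via λ: add q4.
From q4 via λ: add q9, q10.
From q9 via λ: add q0.
No new states can be added; the closed set is {q0, q1, q4, q5, q7, q8, q9, q10}.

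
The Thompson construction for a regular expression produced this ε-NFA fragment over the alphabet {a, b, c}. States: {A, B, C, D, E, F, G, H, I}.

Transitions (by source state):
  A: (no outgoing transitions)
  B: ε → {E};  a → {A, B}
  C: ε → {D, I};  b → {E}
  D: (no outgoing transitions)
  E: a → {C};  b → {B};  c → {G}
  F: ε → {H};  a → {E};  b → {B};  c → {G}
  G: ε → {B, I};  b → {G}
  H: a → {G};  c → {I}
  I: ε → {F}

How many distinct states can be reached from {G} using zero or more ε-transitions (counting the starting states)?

Start with {G}.
From G via ε: add B, I.
From B via ε: add E.
From I via ε: add F.
From F via ε: add H.
ε-closure = {B, E, F, G, H, I}, which has 6 states.

6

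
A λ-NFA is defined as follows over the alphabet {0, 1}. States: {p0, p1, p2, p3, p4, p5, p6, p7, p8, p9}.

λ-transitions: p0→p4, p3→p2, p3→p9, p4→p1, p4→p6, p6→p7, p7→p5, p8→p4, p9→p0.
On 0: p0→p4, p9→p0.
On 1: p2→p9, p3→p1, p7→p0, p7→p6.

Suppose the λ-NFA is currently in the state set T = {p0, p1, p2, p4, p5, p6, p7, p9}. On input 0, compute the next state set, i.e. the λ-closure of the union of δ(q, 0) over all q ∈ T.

{p0, p1, p4, p5, p6, p7}

p0 on 0 → {p4}.
p9 on 0 → {p0}.
No 0-transition from p1, p2, p4, p5, p6, p7.
Union after reading 0: {p0, p4}.
Now take the λ-closure:
From p4 via λ: add p1, p6.
From p6 via λ: add p7.
From p7 via λ: add p5.
No new states can be added; the closed set is {p0, p1, p4, p5, p6, p7}.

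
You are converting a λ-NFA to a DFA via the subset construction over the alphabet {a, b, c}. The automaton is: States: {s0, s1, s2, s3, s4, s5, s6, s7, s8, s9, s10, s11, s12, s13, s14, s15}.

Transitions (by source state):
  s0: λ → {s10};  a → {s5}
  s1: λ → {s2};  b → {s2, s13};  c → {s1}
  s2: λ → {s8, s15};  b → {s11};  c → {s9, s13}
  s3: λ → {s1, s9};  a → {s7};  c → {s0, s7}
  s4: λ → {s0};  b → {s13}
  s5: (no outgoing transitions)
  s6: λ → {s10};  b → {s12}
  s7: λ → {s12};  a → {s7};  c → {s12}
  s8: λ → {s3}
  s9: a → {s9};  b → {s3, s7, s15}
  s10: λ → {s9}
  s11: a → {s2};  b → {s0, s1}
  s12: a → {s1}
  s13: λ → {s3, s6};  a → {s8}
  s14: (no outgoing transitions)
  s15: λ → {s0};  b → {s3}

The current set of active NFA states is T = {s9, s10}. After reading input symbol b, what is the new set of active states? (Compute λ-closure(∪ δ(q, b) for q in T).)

{s0, s1, s2, s3, s7, s8, s9, s10, s12, s15}

s9 on b → {s3, s7, s15}.
No b-transition from s10.
Union after reading b: {s3, s7, s15}.
Now take the λ-closure:
From s3 via λ: add s1, s9.
From s7 via λ: add s12.
From s15 via λ: add s0.
From s0 via λ: add s10.
From s1 via λ: add s2.
From s2 via λ: add s8.
No new states can be added; the closed set is {s0, s1, s2, s3, s7, s8, s9, s10, s12, s15}.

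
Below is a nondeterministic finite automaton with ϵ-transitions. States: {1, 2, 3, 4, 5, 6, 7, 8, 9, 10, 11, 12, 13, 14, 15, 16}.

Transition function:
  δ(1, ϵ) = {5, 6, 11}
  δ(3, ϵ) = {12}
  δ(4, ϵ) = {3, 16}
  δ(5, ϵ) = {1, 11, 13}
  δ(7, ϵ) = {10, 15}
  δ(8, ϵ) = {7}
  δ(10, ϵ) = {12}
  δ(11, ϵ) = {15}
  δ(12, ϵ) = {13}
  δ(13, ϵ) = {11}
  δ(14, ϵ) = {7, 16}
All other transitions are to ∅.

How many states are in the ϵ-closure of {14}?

Start with {14}.
From 14 via ϵ: add 7, 16.
From 7 via ϵ: add 10, 15.
From 10 via ϵ: add 12.
From 12 via ϵ: add 13.
From 13 via ϵ: add 11.
ϵ-closure = {7, 10, 11, 12, 13, 14, 15, 16}, which has 8 states.

8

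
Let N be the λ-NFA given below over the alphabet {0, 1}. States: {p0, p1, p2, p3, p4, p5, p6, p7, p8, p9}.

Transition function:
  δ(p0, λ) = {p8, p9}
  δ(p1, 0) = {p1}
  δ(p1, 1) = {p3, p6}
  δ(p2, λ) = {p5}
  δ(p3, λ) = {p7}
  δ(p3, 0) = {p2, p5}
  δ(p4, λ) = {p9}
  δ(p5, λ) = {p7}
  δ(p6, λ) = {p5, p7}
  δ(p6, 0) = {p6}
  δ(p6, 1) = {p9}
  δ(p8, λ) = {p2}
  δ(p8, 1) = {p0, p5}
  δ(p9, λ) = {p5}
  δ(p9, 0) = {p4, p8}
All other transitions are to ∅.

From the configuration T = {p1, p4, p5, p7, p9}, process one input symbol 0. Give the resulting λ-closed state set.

p1 on 0 → {p1}.
p9 on 0 → {p4, p8}.
No 0-transition from p4, p5, p7.
Union after reading 0: {p1, p4, p8}.
Now take the λ-closure:
From p4 via λ: add p9.
From p8 via λ: add p2.
From p2 via λ: add p5.
From p5 via λ: add p7.
No new states can be added; the closed set is {p1, p2, p4, p5, p7, p8, p9}.

{p1, p2, p4, p5, p7, p8, p9}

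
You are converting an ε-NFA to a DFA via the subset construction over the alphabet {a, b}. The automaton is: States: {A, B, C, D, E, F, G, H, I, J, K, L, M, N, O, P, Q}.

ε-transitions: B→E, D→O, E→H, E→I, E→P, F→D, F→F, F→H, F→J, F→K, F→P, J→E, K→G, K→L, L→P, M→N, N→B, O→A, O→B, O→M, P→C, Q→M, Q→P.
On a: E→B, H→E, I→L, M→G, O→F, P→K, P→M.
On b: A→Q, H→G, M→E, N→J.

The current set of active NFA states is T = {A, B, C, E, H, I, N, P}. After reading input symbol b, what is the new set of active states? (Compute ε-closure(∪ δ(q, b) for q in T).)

A on b → {Q}.
H on b → {G}.
N on b → {J}.
No b-transition from B, C, E, I, P.
Union after reading b: {G, J, Q}.
Now take the ε-closure:
From J via ε: add E.
From Q via ε: add M, P.
From E via ε: add H, I.
From M via ε: add N.
From P via ε: add C.
From N via ε: add B.
No new states can be added; the closed set is {B, C, E, G, H, I, J, M, N, P, Q}.

{B, C, E, G, H, I, J, M, N, P, Q}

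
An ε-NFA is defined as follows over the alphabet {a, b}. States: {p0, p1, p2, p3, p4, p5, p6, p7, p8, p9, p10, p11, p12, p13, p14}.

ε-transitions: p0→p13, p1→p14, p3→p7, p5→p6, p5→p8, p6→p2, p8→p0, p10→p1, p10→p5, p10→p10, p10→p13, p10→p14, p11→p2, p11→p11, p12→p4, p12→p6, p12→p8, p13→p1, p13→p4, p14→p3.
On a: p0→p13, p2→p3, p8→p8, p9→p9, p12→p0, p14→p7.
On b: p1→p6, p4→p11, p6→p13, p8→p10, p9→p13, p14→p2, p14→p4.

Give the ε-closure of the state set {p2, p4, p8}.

Start with {p2, p4, p8}.
From p8 via ε: add p0.
From p0 via ε: add p13.
From p13 via ε: add p1.
From p1 via ε: add p14.
From p14 via ε: add p3.
From p3 via ε: add p7.
No new states can be added; the closed set is {p0, p1, p2, p3, p4, p7, p8, p13, p14}.

{p0, p1, p2, p3, p4, p7, p8, p13, p14}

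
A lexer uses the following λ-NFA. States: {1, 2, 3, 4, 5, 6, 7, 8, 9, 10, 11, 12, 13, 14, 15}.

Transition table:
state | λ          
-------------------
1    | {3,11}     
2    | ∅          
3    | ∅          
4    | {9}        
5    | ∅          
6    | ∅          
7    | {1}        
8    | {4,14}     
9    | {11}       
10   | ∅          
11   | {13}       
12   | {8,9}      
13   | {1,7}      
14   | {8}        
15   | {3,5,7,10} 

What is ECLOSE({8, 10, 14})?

Start with {8, 10, 14}.
From 8 via λ: add 4.
From 4 via λ: add 9.
From 9 via λ: add 11.
From 11 via λ: add 13.
From 13 via λ: add 1, 7.
From 1 via λ: add 3.
No new states can be added; the closed set is {1, 3, 4, 7, 8, 9, 10, 11, 13, 14}.

{1, 3, 4, 7, 8, 9, 10, 11, 13, 14}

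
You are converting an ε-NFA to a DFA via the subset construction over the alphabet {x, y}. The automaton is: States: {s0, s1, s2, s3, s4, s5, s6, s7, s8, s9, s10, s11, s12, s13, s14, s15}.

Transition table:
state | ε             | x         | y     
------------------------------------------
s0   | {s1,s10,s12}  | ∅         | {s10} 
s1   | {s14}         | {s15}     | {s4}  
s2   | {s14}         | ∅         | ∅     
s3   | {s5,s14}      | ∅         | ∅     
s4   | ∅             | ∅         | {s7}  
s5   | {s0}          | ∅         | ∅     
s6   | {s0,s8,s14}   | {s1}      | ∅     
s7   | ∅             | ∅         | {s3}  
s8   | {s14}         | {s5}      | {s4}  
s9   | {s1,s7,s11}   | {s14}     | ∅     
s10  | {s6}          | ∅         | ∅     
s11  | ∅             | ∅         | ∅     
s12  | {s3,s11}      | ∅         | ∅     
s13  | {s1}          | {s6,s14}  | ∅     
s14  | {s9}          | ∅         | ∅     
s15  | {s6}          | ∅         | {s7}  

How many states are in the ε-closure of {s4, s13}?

7

Start with {s4, s13}.
From s13 via ε: add s1.
From s1 via ε: add s14.
From s14 via ε: add s9.
From s9 via ε: add s7, s11.
ε-closure = {s1, s4, s7, s9, s11, s13, s14}, which has 7 states.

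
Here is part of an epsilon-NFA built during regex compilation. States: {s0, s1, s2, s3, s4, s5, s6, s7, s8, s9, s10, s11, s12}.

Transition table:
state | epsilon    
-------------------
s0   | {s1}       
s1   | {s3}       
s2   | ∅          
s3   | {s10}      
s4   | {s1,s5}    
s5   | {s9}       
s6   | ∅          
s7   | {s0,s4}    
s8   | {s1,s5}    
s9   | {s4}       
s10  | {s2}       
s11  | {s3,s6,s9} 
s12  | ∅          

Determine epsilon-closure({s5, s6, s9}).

Start with {s5, s6, s9}.
From s9 via epsilon: add s4.
From s4 via epsilon: add s1.
From s1 via epsilon: add s3.
From s3 via epsilon: add s10.
From s10 via epsilon: add s2.
No new states can be added; the closed set is {s1, s2, s3, s4, s5, s6, s9, s10}.

{s1, s2, s3, s4, s5, s6, s9, s10}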